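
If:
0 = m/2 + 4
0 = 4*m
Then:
No Solution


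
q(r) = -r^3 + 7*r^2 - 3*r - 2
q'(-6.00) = -195.00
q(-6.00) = 484.00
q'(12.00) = -267.00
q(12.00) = -758.00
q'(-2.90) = -68.83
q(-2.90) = 89.96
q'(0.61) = 4.42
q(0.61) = -1.45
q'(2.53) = 13.22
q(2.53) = 19.02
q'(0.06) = -2.17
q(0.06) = -2.16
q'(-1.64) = -34.03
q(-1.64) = 26.16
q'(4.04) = 4.60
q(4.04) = 34.19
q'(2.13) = 13.21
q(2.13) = 13.70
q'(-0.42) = -9.41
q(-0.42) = 0.57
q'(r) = -3*r^2 + 14*r - 3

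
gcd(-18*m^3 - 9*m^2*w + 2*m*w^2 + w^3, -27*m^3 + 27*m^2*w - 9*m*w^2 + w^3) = -3*m + w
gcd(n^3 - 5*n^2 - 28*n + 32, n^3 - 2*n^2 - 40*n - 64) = n^2 - 4*n - 32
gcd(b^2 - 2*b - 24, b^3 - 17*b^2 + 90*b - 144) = b - 6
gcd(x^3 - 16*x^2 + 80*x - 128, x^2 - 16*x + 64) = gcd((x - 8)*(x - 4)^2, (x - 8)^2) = x - 8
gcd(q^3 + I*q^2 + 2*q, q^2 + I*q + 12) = 1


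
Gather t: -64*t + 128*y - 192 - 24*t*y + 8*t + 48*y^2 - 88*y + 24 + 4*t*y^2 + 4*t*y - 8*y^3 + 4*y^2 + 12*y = t*(4*y^2 - 20*y - 56) - 8*y^3 + 52*y^2 + 52*y - 168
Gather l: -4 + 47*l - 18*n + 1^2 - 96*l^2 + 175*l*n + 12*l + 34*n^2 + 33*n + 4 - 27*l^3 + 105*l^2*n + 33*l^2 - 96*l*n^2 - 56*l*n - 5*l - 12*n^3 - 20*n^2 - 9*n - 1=-27*l^3 + l^2*(105*n - 63) + l*(-96*n^2 + 119*n + 54) - 12*n^3 + 14*n^2 + 6*n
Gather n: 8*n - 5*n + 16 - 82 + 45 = 3*n - 21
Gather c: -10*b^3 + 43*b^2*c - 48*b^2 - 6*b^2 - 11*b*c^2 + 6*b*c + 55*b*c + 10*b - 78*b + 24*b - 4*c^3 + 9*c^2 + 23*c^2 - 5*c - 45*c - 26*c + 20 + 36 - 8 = -10*b^3 - 54*b^2 - 44*b - 4*c^3 + c^2*(32 - 11*b) + c*(43*b^2 + 61*b - 76) + 48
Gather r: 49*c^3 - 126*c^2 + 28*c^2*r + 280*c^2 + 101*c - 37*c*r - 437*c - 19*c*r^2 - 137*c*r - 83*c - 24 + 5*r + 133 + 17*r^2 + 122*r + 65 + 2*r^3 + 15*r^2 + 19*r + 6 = 49*c^3 + 154*c^2 - 419*c + 2*r^3 + r^2*(32 - 19*c) + r*(28*c^2 - 174*c + 146) + 180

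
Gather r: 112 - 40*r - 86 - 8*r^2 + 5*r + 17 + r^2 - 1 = -7*r^2 - 35*r + 42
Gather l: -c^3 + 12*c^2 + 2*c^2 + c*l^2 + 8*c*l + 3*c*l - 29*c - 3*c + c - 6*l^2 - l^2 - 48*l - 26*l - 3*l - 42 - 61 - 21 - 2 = -c^3 + 14*c^2 - 31*c + l^2*(c - 7) + l*(11*c - 77) - 126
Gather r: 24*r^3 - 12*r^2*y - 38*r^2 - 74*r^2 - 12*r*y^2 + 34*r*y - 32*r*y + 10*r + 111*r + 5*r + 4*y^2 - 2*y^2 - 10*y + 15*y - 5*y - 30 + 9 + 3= 24*r^3 + r^2*(-12*y - 112) + r*(-12*y^2 + 2*y + 126) + 2*y^2 - 18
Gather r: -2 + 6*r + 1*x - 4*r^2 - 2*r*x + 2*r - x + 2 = -4*r^2 + r*(8 - 2*x)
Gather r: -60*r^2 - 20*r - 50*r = -60*r^2 - 70*r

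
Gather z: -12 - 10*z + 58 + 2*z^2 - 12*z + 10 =2*z^2 - 22*z + 56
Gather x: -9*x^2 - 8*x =-9*x^2 - 8*x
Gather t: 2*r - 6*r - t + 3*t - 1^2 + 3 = -4*r + 2*t + 2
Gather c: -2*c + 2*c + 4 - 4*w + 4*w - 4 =0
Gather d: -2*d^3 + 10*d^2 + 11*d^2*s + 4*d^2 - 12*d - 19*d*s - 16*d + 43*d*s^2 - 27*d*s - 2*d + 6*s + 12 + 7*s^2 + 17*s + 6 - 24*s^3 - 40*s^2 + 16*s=-2*d^3 + d^2*(11*s + 14) + d*(43*s^2 - 46*s - 30) - 24*s^3 - 33*s^2 + 39*s + 18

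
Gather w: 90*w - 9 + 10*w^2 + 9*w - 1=10*w^2 + 99*w - 10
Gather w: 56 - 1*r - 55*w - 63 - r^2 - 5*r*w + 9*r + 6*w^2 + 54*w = -r^2 + 8*r + 6*w^2 + w*(-5*r - 1) - 7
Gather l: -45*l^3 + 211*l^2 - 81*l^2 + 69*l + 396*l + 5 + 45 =-45*l^3 + 130*l^2 + 465*l + 50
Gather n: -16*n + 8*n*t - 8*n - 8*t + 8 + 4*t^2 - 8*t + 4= n*(8*t - 24) + 4*t^2 - 16*t + 12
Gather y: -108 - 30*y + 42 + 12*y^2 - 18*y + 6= 12*y^2 - 48*y - 60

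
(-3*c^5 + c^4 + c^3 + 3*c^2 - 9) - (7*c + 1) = -3*c^5 + c^4 + c^3 + 3*c^2 - 7*c - 10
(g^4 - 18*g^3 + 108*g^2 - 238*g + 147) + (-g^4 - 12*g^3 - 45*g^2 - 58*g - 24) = -30*g^3 + 63*g^2 - 296*g + 123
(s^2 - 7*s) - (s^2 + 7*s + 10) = -14*s - 10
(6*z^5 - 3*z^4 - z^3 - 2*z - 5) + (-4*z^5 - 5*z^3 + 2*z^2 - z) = 2*z^5 - 3*z^4 - 6*z^3 + 2*z^2 - 3*z - 5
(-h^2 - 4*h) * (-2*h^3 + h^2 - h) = 2*h^5 + 7*h^4 - 3*h^3 + 4*h^2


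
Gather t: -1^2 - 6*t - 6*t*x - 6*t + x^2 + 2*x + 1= t*(-6*x - 12) + x^2 + 2*x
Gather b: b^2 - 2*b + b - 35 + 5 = b^2 - b - 30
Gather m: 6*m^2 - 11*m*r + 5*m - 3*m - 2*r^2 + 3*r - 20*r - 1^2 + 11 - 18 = 6*m^2 + m*(2 - 11*r) - 2*r^2 - 17*r - 8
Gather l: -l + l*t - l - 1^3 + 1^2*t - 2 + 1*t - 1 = l*(t - 2) + 2*t - 4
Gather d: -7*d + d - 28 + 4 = -6*d - 24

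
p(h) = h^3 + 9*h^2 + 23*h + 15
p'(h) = 3*h^2 + 18*h + 23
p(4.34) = 366.09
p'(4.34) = 157.63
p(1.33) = 63.86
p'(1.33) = 52.25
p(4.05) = 322.20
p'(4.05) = 145.11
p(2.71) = 163.33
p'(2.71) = 93.81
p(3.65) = 267.48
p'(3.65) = 128.67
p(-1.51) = -2.65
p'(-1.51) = 2.66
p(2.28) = 126.08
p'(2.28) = 79.64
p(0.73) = 36.98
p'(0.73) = 37.74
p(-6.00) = -15.00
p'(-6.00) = 23.00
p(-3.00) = 0.00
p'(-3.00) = -4.00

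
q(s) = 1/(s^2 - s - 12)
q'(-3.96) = 0.15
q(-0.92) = -0.10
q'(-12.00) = 0.00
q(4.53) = 0.25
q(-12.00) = 0.01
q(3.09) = -0.18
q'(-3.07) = 29.15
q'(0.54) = -0.00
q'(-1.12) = 0.03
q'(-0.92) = 0.03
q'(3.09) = -0.17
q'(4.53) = -0.51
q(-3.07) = 2.02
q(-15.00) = 0.00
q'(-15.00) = 0.00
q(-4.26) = 0.10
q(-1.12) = -0.10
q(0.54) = -0.08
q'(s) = (1 - 2*s)/(s^2 - s - 12)^2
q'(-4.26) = 0.09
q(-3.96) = 0.13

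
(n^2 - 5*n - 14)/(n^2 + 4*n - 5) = (n^2 - 5*n - 14)/(n^2 + 4*n - 5)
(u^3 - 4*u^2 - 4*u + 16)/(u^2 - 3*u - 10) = (u^2 - 6*u + 8)/(u - 5)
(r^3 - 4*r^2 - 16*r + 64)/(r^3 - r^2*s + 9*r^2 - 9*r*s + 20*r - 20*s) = (r^2 - 8*r + 16)/(r^2 - r*s + 5*r - 5*s)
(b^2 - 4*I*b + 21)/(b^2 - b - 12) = (-b^2 + 4*I*b - 21)/(-b^2 + b + 12)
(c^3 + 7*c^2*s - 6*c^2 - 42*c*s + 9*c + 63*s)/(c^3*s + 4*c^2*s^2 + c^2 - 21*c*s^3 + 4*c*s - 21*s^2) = (-c^2 + 6*c - 9)/(-c^2*s + 3*c*s^2 - c + 3*s)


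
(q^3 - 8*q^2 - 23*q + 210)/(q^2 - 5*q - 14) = (q^2 - q - 30)/(q + 2)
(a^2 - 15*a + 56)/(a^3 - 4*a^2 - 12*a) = (-a^2 + 15*a - 56)/(a*(-a^2 + 4*a + 12))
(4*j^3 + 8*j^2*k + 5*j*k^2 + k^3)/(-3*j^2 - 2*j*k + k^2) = (-4*j^2 - 4*j*k - k^2)/(3*j - k)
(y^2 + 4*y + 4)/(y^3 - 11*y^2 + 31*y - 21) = (y^2 + 4*y + 4)/(y^3 - 11*y^2 + 31*y - 21)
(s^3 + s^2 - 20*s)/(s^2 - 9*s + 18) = s*(s^2 + s - 20)/(s^2 - 9*s + 18)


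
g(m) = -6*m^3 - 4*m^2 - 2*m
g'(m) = -18*m^2 - 8*m - 2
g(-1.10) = 5.35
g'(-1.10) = -14.98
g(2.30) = -98.76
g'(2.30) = -115.62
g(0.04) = -0.09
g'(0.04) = -2.35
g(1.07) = -14.07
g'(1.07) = -31.17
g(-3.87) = 295.60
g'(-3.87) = -240.62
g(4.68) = -711.99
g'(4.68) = -433.68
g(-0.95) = 3.43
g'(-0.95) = -10.64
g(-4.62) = 515.53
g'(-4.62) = -349.24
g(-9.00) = 4068.00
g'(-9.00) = -1388.00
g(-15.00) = 19380.00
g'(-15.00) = -3932.00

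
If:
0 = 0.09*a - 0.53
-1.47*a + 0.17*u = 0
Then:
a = 5.89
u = 50.92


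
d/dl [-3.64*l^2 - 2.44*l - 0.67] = -7.28*l - 2.44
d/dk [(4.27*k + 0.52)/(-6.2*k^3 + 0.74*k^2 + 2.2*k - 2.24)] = (52.948*k^3 + 6.5122*k^2 - 0.769600000000001*k - 10.7088)/(38.44*k^6 - 9.176*k^5 - 26.7324*k^4 + 31.032*k^3 + 1.5248*k^2 - 9.856*k + 5.0176)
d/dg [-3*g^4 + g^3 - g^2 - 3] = g*(-12*g^2 + 3*g - 2)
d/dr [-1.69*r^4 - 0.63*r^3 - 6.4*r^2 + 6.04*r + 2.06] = -6.76*r^3 - 1.89*r^2 - 12.8*r + 6.04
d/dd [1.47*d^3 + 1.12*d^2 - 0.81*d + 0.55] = 4.41*d^2 + 2.24*d - 0.81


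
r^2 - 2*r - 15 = (r - 5)*(r + 3)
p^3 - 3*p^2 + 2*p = p*(p - 2)*(p - 1)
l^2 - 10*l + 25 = (l - 5)^2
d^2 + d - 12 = (d - 3)*(d + 4)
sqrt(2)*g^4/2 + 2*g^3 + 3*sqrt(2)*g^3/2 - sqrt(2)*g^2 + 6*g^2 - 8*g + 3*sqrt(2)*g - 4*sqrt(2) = (g - 1)*(g + 4)*(g + sqrt(2))*(sqrt(2)*g/2 + 1)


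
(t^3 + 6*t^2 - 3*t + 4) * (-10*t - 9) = -10*t^4 - 69*t^3 - 24*t^2 - 13*t - 36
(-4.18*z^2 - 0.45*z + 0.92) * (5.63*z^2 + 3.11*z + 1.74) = -23.5334*z^4 - 15.5333*z^3 - 3.4931*z^2 + 2.0782*z + 1.6008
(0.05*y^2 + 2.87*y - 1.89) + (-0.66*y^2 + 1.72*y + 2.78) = -0.61*y^2 + 4.59*y + 0.89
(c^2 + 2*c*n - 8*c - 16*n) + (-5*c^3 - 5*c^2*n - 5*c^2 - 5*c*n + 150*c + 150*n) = -5*c^3 - 5*c^2*n - 4*c^2 - 3*c*n + 142*c + 134*n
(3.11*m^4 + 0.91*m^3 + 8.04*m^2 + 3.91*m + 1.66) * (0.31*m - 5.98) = 0.9641*m^5 - 18.3157*m^4 - 2.9494*m^3 - 46.8671*m^2 - 22.8672*m - 9.9268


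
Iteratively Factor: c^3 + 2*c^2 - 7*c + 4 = (c - 1)*(c^2 + 3*c - 4) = (c - 1)*(c + 4)*(c - 1)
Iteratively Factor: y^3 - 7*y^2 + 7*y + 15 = (y - 5)*(y^2 - 2*y - 3) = (y - 5)*(y + 1)*(y - 3)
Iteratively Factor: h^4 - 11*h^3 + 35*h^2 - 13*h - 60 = (h - 3)*(h^3 - 8*h^2 + 11*h + 20) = (h - 5)*(h - 3)*(h^2 - 3*h - 4) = (h - 5)*(h - 3)*(h + 1)*(h - 4)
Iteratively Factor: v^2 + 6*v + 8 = (v + 4)*(v + 2)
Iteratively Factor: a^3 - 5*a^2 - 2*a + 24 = (a - 4)*(a^2 - a - 6) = (a - 4)*(a + 2)*(a - 3)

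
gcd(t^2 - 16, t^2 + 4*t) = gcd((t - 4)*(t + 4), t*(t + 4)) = t + 4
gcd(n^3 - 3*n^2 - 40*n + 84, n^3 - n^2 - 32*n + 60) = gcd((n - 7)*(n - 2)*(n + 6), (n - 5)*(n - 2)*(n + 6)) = n^2 + 4*n - 12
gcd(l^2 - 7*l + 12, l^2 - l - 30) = 1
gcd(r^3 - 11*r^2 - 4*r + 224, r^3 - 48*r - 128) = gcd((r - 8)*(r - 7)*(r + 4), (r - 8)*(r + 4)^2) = r^2 - 4*r - 32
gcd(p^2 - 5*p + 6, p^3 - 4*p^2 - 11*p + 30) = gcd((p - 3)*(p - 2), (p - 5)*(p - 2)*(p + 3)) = p - 2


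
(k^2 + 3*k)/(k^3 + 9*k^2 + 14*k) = (k + 3)/(k^2 + 9*k + 14)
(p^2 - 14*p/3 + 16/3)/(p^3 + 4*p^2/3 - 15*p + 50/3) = (3*p - 8)/(3*p^2 + 10*p - 25)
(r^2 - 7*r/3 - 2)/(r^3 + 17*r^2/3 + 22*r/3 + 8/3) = (r - 3)/(r^2 + 5*r + 4)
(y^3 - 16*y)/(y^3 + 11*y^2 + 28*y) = (y - 4)/(y + 7)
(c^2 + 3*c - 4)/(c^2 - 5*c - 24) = (-c^2 - 3*c + 4)/(-c^2 + 5*c + 24)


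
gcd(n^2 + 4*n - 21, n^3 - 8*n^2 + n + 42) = n - 3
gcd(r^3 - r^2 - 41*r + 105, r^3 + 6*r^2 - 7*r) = r + 7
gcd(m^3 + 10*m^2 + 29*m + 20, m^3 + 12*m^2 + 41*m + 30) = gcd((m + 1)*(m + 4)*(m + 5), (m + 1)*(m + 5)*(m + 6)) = m^2 + 6*m + 5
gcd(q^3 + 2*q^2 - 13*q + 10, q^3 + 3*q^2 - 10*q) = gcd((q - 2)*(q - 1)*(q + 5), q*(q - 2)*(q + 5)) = q^2 + 3*q - 10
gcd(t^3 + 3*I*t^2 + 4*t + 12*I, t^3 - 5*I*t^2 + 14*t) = t + 2*I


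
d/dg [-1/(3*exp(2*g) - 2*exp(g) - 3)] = (6*exp(g) - 2)*exp(g)/(-3*exp(2*g) + 2*exp(g) + 3)^2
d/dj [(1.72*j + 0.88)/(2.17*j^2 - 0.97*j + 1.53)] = (-3.7324*j^2 - 3.8192*j + 3.4852)/(4.7089*j^4 - 4.2098*j^3 + 7.5811*j^2 - 2.9682*j + 2.3409)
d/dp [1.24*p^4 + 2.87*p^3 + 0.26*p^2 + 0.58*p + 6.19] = 4.96*p^3 + 8.61*p^2 + 0.52*p + 0.58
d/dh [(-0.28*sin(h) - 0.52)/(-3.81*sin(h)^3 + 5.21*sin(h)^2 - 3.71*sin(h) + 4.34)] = (-2.1336*sin(h)^3 - 4.4848*sin(h)^2 + 5.4184*sin(h) - 3.1444)*cos(h)/(14.5161*sin(h)^6 - 39.7002*sin(h)^5 + 55.4143*sin(h)^4 - 71.729*sin(h)^3 + 58.9869*sin(h)^2 - 32.2028*sin(h) + 18.8356)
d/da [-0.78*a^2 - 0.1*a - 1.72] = -1.56*a - 0.1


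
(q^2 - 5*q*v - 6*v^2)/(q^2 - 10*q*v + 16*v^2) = (q^2 - 5*q*v - 6*v^2)/(q^2 - 10*q*v + 16*v^2)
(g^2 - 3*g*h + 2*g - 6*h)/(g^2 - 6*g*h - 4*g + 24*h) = (g^2 - 3*g*h + 2*g - 6*h)/(g^2 - 6*g*h - 4*g + 24*h)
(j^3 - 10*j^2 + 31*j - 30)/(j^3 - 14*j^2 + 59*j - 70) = (j - 3)/(j - 7)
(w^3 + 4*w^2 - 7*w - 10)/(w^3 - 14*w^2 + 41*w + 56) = (w^2 + 3*w - 10)/(w^2 - 15*w + 56)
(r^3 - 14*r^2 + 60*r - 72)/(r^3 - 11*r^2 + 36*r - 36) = (r - 6)/(r - 3)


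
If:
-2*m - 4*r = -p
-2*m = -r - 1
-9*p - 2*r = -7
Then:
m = 45/94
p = 37/47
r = -2/47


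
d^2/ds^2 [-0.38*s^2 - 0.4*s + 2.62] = -0.760000000000000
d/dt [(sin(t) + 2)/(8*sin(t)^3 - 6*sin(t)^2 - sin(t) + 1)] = (-16*sin(t)^3 - 42*sin(t)^2 + 24*sin(t) + 3)*cos(t)/(8*sin(t)^3 - 6*sin(t)^2 - sin(t) + 1)^2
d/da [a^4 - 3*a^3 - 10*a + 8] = 4*a^3 - 9*a^2 - 10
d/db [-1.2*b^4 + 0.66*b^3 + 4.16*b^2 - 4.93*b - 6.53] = -4.8*b^3 + 1.98*b^2 + 8.32*b - 4.93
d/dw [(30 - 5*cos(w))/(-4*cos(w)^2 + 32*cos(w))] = 5*(sin(w) + 48*sin(w)/cos(w)^2 - 12*tan(w))/(4*(cos(w) - 8)^2)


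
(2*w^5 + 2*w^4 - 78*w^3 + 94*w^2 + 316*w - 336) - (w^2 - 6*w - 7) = 2*w^5 + 2*w^4 - 78*w^3 + 93*w^2 + 322*w - 329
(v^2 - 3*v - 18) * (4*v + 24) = 4*v^3 + 12*v^2 - 144*v - 432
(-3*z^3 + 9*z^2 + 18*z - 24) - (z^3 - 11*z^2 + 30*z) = -4*z^3 + 20*z^2 - 12*z - 24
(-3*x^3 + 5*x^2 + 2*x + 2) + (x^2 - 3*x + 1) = -3*x^3 + 6*x^2 - x + 3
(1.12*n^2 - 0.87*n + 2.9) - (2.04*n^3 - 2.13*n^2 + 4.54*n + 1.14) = -2.04*n^3 + 3.25*n^2 - 5.41*n + 1.76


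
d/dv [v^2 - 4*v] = 2*v - 4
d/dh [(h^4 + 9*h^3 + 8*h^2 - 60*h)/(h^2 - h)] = 2*(h^3 + 3*h^2 - 9*h + 26)/(h^2 - 2*h + 1)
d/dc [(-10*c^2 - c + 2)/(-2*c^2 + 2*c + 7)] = 11*(-2*c^2 - 12*c - 1)/(4*c^4 - 8*c^3 - 24*c^2 + 28*c + 49)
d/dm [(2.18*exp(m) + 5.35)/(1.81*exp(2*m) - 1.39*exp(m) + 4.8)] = (-3.9458*exp(2*m) - 19.367*exp(m) + 17.9005)*exp(m)/(3.2761*exp(4*m) - 5.0318*exp(3*m) + 19.3081*exp(2*m) - 13.344*exp(m) + 23.04)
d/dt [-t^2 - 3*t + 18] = -2*t - 3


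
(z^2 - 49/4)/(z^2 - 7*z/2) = (z + 7/2)/z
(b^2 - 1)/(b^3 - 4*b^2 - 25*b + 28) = (b + 1)/(b^2 - 3*b - 28)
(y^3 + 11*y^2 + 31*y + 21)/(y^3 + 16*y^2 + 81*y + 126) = (y + 1)/(y + 6)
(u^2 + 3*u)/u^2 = (u + 3)/u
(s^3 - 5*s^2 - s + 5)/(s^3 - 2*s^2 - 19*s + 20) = (s + 1)/(s + 4)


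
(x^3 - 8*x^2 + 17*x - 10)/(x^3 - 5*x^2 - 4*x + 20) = (x - 1)/(x + 2)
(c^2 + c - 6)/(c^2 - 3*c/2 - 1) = 2*(c + 3)/(2*c + 1)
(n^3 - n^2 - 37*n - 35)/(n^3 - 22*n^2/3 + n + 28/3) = 3*(n + 5)/(3*n - 4)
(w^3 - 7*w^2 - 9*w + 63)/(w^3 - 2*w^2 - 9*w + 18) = (w - 7)/(w - 2)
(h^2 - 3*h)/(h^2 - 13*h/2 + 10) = 2*h*(h - 3)/(2*h^2 - 13*h + 20)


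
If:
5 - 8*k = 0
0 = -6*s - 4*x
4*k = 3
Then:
No Solution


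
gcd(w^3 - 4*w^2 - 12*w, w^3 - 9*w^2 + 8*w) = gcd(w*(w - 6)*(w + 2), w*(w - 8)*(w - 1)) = w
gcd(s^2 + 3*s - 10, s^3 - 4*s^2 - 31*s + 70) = s^2 + 3*s - 10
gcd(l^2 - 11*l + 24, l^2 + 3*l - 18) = l - 3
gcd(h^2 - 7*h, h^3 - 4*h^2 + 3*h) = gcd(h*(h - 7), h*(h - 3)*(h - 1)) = h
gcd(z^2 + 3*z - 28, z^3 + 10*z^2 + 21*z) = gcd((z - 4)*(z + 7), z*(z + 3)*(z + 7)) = z + 7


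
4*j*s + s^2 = s*(4*j + s)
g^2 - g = g*(g - 1)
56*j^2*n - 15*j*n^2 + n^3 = n*(-8*j + n)*(-7*j + n)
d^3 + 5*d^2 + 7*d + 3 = (d + 1)^2*(d + 3)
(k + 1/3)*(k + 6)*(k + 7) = k^3 + 40*k^2/3 + 139*k/3 + 14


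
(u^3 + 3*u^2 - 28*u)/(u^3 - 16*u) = (u + 7)/(u + 4)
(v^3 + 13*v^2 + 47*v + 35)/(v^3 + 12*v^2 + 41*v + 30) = (v + 7)/(v + 6)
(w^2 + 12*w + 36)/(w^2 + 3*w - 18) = (w + 6)/(w - 3)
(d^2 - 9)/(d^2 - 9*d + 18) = (d + 3)/(d - 6)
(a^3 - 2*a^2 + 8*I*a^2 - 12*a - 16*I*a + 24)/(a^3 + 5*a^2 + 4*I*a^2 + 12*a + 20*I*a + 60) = (a^2 + 2*a*(-1 + I) - 4*I)/(a^2 + a*(5 - 2*I) - 10*I)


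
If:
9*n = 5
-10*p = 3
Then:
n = 5/9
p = -3/10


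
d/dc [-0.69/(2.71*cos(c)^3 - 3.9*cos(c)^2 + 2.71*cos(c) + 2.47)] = (-5.6097*cos(c)^2 + 5.382*cos(c) - 1.8699)*sin(c)/(2.71*cos(c)^3 - 3.9*cos(c)^2 + 2.71*cos(c) + 2.47)^2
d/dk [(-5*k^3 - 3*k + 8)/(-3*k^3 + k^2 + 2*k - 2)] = (-5*k^4 - 38*k^3 + 105*k^2 - 16*k - 10)/(9*k^6 - 6*k^5 - 11*k^4 + 16*k^3 - 8*k + 4)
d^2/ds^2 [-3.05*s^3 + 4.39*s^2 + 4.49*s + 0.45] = 8.78 - 18.3*s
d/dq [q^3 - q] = 3*q^2 - 1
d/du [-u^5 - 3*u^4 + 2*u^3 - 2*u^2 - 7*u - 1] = -5*u^4 - 12*u^3 + 6*u^2 - 4*u - 7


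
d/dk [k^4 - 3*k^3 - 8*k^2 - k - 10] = 4*k^3 - 9*k^2 - 16*k - 1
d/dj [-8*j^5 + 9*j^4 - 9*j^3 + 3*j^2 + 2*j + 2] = -40*j^4 + 36*j^3 - 27*j^2 + 6*j + 2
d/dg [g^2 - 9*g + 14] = 2*g - 9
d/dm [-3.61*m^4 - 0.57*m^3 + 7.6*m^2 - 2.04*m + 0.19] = -14.44*m^3 - 1.71*m^2 + 15.2*m - 2.04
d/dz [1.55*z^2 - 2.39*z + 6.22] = 3.1*z - 2.39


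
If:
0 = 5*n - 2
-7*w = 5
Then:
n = 2/5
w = -5/7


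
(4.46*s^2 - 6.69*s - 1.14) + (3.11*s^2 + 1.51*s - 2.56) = 7.57*s^2 - 5.18*s - 3.7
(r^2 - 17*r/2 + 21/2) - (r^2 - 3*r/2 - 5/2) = 13 - 7*r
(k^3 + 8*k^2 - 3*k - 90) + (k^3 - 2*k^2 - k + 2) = 2*k^3 + 6*k^2 - 4*k - 88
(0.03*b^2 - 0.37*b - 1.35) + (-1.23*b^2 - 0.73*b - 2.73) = -1.2*b^2 - 1.1*b - 4.08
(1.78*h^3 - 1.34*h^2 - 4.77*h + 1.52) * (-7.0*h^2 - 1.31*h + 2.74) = -12.46*h^5 + 7.0482*h^4 + 40.0226*h^3 - 8.0629*h^2 - 15.061*h + 4.1648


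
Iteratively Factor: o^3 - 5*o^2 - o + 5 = (o - 5)*(o^2 - 1) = (o - 5)*(o - 1)*(o + 1)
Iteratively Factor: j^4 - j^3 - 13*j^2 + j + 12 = (j + 3)*(j^3 - 4*j^2 - j + 4) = (j - 4)*(j + 3)*(j^2 - 1) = (j - 4)*(j + 1)*(j + 3)*(j - 1)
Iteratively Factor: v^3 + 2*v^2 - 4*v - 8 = (v + 2)*(v^2 - 4) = (v + 2)^2*(v - 2)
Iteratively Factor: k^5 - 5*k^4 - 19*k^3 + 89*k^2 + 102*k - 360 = (k + 3)*(k^4 - 8*k^3 + 5*k^2 + 74*k - 120) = (k - 2)*(k + 3)*(k^3 - 6*k^2 - 7*k + 60) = (k - 5)*(k - 2)*(k + 3)*(k^2 - k - 12) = (k - 5)*(k - 4)*(k - 2)*(k + 3)*(k + 3)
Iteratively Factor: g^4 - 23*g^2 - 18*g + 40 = (g - 5)*(g^3 + 5*g^2 + 2*g - 8) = (g - 5)*(g - 1)*(g^2 + 6*g + 8) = (g - 5)*(g - 1)*(g + 4)*(g + 2)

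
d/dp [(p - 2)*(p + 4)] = 2*p + 2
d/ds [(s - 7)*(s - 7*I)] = 2*s - 7 - 7*I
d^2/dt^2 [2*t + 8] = 0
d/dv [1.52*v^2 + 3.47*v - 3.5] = 3.04*v + 3.47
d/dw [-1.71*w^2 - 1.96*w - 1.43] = -3.42*w - 1.96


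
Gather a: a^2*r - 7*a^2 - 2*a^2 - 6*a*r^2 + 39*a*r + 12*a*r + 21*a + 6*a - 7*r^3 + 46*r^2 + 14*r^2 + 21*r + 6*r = a^2*(r - 9) + a*(-6*r^2 + 51*r + 27) - 7*r^3 + 60*r^2 + 27*r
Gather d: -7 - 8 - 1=-16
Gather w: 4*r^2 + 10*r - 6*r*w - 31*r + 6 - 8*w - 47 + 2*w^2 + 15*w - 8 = 4*r^2 - 21*r + 2*w^2 + w*(7 - 6*r) - 49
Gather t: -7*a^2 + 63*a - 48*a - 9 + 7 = -7*a^2 + 15*a - 2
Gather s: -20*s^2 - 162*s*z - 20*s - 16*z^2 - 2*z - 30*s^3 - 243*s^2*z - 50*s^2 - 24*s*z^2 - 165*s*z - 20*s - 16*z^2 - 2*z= -30*s^3 + s^2*(-243*z - 70) + s*(-24*z^2 - 327*z - 40) - 32*z^2 - 4*z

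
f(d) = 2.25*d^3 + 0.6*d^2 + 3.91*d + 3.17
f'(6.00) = 254.11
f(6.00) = 534.23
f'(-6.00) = 239.71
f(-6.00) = -484.69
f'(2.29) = 42.06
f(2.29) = 42.29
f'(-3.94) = 103.97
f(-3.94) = -140.54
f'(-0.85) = 7.77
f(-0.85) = -1.10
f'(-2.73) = 50.94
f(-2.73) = -48.81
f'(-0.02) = 3.89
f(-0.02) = 3.09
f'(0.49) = 6.12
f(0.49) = 5.49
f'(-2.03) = 29.29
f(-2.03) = -21.12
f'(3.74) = 102.81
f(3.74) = 143.89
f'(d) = 6.75*d^2 + 1.2*d + 3.91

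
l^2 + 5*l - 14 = (l - 2)*(l + 7)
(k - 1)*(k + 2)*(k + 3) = k^3 + 4*k^2 + k - 6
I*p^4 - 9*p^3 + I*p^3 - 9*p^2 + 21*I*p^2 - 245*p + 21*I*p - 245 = (p - 5*I)*(p + 7*I)^2*(I*p + I)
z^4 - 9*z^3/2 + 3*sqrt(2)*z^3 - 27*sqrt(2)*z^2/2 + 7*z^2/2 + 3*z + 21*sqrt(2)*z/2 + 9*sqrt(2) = (z - 3)*(z - 2)*(z + 1/2)*(z + 3*sqrt(2))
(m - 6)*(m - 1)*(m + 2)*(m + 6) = m^4 + m^3 - 38*m^2 - 36*m + 72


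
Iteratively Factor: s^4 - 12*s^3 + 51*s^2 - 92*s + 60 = (s - 2)*(s^3 - 10*s^2 + 31*s - 30) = (s - 3)*(s - 2)*(s^2 - 7*s + 10) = (s - 3)*(s - 2)^2*(s - 5)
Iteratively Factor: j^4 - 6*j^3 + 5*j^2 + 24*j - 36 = (j - 3)*(j^3 - 3*j^2 - 4*j + 12) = (j - 3)^2*(j^2 - 4) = (j - 3)^2*(j - 2)*(j + 2)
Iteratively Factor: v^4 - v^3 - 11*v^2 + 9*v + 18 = (v - 3)*(v^3 + 2*v^2 - 5*v - 6) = (v - 3)*(v - 2)*(v^2 + 4*v + 3) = (v - 3)*(v - 2)*(v + 1)*(v + 3)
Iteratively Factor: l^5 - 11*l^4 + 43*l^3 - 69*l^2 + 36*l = (l)*(l^4 - 11*l^3 + 43*l^2 - 69*l + 36) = l*(l - 4)*(l^3 - 7*l^2 + 15*l - 9) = l*(l - 4)*(l - 3)*(l^2 - 4*l + 3) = l*(l - 4)*(l - 3)^2*(l - 1)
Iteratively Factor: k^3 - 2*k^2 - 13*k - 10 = (k - 5)*(k^2 + 3*k + 2) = (k - 5)*(k + 1)*(k + 2)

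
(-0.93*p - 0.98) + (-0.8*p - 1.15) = -1.73*p - 2.13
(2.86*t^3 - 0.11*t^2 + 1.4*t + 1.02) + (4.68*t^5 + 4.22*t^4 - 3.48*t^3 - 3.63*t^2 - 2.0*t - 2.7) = 4.68*t^5 + 4.22*t^4 - 0.62*t^3 - 3.74*t^2 - 0.6*t - 1.68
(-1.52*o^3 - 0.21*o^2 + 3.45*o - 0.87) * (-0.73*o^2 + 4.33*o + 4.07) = 1.1096*o^5 - 6.4283*o^4 - 9.6142*o^3 + 14.7189*o^2 + 10.2744*o - 3.5409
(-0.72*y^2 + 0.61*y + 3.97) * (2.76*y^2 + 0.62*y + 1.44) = -1.9872*y^4 + 1.2372*y^3 + 10.2986*y^2 + 3.3398*y + 5.7168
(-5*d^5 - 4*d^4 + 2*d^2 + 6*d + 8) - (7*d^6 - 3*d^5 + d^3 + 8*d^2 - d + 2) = -7*d^6 - 2*d^5 - 4*d^4 - d^3 - 6*d^2 + 7*d + 6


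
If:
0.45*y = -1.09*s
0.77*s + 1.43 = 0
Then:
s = -1.86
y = 4.50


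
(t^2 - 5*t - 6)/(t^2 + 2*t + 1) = (t - 6)/(t + 1)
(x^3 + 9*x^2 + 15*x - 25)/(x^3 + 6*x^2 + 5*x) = (x^2 + 4*x - 5)/(x*(x + 1))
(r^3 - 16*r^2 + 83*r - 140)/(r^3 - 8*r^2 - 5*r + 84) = (r - 5)/(r + 3)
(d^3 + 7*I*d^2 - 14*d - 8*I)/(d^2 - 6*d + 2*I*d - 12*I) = (d^2 + 5*I*d - 4)/(d - 6)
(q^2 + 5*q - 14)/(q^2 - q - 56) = (q - 2)/(q - 8)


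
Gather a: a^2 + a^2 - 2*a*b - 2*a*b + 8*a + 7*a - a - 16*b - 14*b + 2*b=2*a^2 + a*(14 - 4*b) - 28*b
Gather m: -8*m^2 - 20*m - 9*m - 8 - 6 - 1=-8*m^2 - 29*m - 15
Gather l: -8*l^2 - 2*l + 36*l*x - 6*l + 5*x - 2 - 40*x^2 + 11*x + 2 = -8*l^2 + l*(36*x - 8) - 40*x^2 + 16*x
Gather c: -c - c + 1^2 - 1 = -2*c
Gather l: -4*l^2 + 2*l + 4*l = -4*l^2 + 6*l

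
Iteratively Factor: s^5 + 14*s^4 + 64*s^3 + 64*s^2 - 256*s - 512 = (s + 4)*(s^4 + 10*s^3 + 24*s^2 - 32*s - 128) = (s + 4)^2*(s^3 + 6*s^2 - 32) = (s + 4)^3*(s^2 + 2*s - 8) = (s + 4)^4*(s - 2)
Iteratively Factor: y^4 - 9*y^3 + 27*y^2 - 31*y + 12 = (y - 3)*(y^3 - 6*y^2 + 9*y - 4) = (y - 3)*(y - 1)*(y^2 - 5*y + 4) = (y - 4)*(y - 3)*(y - 1)*(y - 1)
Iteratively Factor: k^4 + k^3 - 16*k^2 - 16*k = (k - 4)*(k^3 + 5*k^2 + 4*k) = k*(k - 4)*(k^2 + 5*k + 4) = k*(k - 4)*(k + 1)*(k + 4)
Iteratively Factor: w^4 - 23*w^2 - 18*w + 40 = (w + 2)*(w^3 - 2*w^2 - 19*w + 20) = (w - 1)*(w + 2)*(w^2 - w - 20) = (w - 5)*(w - 1)*(w + 2)*(w + 4)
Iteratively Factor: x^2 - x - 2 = (x + 1)*(x - 2)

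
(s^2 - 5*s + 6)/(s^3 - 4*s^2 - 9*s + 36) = (s - 2)/(s^2 - s - 12)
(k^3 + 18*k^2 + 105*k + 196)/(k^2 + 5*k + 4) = (k^2 + 14*k + 49)/(k + 1)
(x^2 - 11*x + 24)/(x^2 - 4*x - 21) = (-x^2 + 11*x - 24)/(-x^2 + 4*x + 21)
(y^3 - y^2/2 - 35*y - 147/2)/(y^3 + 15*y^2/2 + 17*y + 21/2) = (y - 7)/(y + 1)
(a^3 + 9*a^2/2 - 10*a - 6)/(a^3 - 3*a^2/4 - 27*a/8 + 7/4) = 4*(2*a^2 + 13*a + 6)/(8*a^2 + 10*a - 7)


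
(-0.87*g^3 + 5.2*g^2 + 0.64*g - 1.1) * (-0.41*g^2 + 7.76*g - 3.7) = 0.3567*g^5 - 8.8832*g^4 + 43.3086*g^3 - 13.8226*g^2 - 10.904*g + 4.07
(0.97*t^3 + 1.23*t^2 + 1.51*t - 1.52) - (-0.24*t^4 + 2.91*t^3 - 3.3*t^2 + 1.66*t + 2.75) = 0.24*t^4 - 1.94*t^3 + 4.53*t^2 - 0.15*t - 4.27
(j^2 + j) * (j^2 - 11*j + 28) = j^4 - 10*j^3 + 17*j^2 + 28*j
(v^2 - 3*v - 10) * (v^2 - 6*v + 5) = v^4 - 9*v^3 + 13*v^2 + 45*v - 50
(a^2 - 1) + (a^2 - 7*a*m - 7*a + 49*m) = 2*a^2 - 7*a*m - 7*a + 49*m - 1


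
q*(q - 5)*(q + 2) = q^3 - 3*q^2 - 10*q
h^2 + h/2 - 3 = (h - 3/2)*(h + 2)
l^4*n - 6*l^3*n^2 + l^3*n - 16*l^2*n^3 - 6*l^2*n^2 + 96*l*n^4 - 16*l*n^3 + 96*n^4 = (l - 6*n)*(l - 4*n)*(l + 4*n)*(l*n + n)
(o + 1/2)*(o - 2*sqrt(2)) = o^2 - 2*sqrt(2)*o + o/2 - sqrt(2)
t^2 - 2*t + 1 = (t - 1)^2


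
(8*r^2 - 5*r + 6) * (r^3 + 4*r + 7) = 8*r^5 - 5*r^4 + 38*r^3 + 36*r^2 - 11*r + 42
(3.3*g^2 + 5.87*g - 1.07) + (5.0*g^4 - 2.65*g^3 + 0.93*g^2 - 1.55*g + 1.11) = 5.0*g^4 - 2.65*g^3 + 4.23*g^2 + 4.32*g + 0.04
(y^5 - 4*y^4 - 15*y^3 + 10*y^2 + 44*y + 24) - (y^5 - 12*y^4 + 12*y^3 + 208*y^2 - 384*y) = 8*y^4 - 27*y^3 - 198*y^2 + 428*y + 24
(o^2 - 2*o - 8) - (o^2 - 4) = -2*o - 4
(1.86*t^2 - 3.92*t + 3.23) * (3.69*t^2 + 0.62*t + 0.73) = 6.8634*t^4 - 13.3116*t^3 + 10.8461*t^2 - 0.859*t + 2.3579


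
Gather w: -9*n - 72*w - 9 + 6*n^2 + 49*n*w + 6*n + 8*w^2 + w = 6*n^2 - 3*n + 8*w^2 + w*(49*n - 71) - 9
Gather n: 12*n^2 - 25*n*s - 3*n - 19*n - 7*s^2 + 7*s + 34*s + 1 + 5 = 12*n^2 + n*(-25*s - 22) - 7*s^2 + 41*s + 6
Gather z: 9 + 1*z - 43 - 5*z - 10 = -4*z - 44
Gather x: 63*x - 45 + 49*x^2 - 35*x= 49*x^2 + 28*x - 45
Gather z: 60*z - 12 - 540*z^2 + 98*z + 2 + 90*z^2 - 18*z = -450*z^2 + 140*z - 10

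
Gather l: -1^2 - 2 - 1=-4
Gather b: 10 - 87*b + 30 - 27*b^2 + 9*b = -27*b^2 - 78*b + 40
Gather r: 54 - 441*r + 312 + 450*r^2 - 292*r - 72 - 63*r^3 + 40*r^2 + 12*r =-63*r^3 + 490*r^2 - 721*r + 294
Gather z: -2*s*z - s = -2*s*z - s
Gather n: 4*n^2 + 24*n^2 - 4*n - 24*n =28*n^2 - 28*n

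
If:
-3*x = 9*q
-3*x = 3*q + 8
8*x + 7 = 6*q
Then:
No Solution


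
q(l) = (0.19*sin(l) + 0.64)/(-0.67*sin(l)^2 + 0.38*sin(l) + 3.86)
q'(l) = (1.34*sin(l)*cos(l) - 0.38*cos(l))*(0.19*sin(l) + 0.64)/(-0.67*sin(l)^2 + 0.38*sin(l) + 3.86)^2 + 0.19*cos(l)/(-0.67*sin(l)^2 + 0.38*sin(l) + 3.86)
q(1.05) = 0.22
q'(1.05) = 0.05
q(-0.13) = 0.16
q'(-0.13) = 0.03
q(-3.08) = 0.16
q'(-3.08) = -0.03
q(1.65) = 0.23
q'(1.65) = -0.01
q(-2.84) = 0.16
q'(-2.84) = -0.02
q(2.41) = 0.20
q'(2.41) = -0.06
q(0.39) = 0.18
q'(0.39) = 0.05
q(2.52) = 0.19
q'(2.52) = -0.06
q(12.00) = 0.16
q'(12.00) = 0.00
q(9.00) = 0.18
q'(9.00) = -0.05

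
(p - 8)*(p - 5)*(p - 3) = p^3 - 16*p^2 + 79*p - 120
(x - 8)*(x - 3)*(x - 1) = x^3 - 12*x^2 + 35*x - 24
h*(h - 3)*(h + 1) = h^3 - 2*h^2 - 3*h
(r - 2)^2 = r^2 - 4*r + 4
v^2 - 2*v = v*(v - 2)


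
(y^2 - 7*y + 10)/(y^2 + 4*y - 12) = (y - 5)/(y + 6)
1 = 1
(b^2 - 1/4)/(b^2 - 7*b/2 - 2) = (b - 1/2)/(b - 4)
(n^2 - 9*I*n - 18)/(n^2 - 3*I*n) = (n - 6*I)/n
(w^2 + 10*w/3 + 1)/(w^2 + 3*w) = (w + 1/3)/w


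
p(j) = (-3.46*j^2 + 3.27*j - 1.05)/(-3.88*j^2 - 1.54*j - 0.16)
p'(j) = (3.27 - 6.92*j)/(-3.88*j^2 - 1.54*j - 0.16) + (7.76*j + 1.54)*(-3.46*j^2 + 3.27*j - 1.05)/(-3.88*j^2 - 1.54*j - 0.16)^2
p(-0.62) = 6.33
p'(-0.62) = 18.85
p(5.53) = 0.70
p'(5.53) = 0.03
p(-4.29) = 1.21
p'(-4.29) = 0.09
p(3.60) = 0.61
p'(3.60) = 0.07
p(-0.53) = 8.66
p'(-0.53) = 35.37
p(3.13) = 0.57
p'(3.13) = 0.08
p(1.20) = 0.28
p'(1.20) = 0.27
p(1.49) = 0.35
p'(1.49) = 0.22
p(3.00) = 0.56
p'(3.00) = 0.09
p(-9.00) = 1.03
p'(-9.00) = 0.02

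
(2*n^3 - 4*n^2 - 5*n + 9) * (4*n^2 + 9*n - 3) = 8*n^5 + 2*n^4 - 62*n^3 + 3*n^2 + 96*n - 27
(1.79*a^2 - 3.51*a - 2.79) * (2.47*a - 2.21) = 4.4213*a^3 - 12.6256*a^2 + 0.865799999999999*a + 6.1659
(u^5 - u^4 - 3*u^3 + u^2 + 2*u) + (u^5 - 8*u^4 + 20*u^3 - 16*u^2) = 2*u^5 - 9*u^4 + 17*u^3 - 15*u^2 + 2*u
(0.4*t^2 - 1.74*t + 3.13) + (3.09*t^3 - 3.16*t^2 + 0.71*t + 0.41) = 3.09*t^3 - 2.76*t^2 - 1.03*t + 3.54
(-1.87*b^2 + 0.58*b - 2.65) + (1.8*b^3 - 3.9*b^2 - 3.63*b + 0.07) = 1.8*b^3 - 5.77*b^2 - 3.05*b - 2.58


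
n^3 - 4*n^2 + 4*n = n*(n - 2)^2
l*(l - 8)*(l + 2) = l^3 - 6*l^2 - 16*l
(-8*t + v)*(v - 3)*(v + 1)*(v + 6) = -8*t*v^3 - 32*t*v^2 + 120*t*v + 144*t + v^4 + 4*v^3 - 15*v^2 - 18*v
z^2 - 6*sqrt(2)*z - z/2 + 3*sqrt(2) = (z - 1/2)*(z - 6*sqrt(2))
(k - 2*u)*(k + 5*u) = k^2 + 3*k*u - 10*u^2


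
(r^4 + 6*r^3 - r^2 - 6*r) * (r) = r^5 + 6*r^4 - r^3 - 6*r^2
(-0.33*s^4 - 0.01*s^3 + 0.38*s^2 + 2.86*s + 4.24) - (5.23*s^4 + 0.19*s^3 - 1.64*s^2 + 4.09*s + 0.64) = -5.56*s^4 - 0.2*s^3 + 2.02*s^2 - 1.23*s + 3.6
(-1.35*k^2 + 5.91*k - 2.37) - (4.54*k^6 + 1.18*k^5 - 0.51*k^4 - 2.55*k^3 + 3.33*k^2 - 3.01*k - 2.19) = -4.54*k^6 - 1.18*k^5 + 0.51*k^4 + 2.55*k^3 - 4.68*k^2 + 8.92*k - 0.18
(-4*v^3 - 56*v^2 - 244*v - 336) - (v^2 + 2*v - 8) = -4*v^3 - 57*v^2 - 246*v - 328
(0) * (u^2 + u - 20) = 0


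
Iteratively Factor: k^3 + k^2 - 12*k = (k)*(k^2 + k - 12) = k*(k - 3)*(k + 4)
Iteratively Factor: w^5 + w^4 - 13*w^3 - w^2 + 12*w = (w - 3)*(w^4 + 4*w^3 - w^2 - 4*w) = (w - 3)*(w + 1)*(w^3 + 3*w^2 - 4*w) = (w - 3)*(w + 1)*(w + 4)*(w^2 - w) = w*(w - 3)*(w + 1)*(w + 4)*(w - 1)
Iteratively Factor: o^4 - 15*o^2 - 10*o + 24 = (o + 3)*(o^3 - 3*o^2 - 6*o + 8) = (o - 1)*(o + 3)*(o^2 - 2*o - 8) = (o - 1)*(o + 2)*(o + 3)*(o - 4)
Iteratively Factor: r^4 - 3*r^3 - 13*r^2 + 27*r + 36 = (r - 3)*(r^3 - 13*r - 12) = (r - 3)*(r + 1)*(r^2 - r - 12) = (r - 3)*(r + 1)*(r + 3)*(r - 4)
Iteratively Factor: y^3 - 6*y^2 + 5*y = (y - 1)*(y^2 - 5*y) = y*(y - 1)*(y - 5)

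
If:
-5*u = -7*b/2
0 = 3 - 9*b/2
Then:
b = 2/3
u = 7/15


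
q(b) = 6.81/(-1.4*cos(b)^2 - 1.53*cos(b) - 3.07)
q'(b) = 6.81*(-2.8*sin(b)*cos(b) - 1.53*sin(b))/(-1.4*cos(b)^2 - 1.53*cos(b) - 3.07)^2 = -(19.068*cos(b) + 10.4193)*sin(b)/(1.4*cos(b)^2 + 1.53*cos(b) + 3.07)^2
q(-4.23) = -2.56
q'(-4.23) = -0.20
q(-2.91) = -2.34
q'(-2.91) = -0.22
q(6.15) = -1.14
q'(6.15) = 0.11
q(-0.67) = -1.33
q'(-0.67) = 0.60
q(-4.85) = -2.06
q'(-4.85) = -1.18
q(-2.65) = -2.42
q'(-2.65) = -0.38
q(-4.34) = -2.52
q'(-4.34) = -0.45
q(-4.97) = -1.92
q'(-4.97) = -1.17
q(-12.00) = -1.27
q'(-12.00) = -0.50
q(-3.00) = -2.33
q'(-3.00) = -0.14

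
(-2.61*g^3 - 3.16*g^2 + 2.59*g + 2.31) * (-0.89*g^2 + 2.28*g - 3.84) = 2.3229*g^5 - 3.1384*g^4 + 0.5125*g^3 + 15.9837*g^2 - 4.6788*g - 8.8704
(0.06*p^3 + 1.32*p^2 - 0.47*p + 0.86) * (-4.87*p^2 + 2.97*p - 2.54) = -0.2922*p^5 - 6.2502*p^4 + 6.0569*p^3 - 8.9369*p^2 + 3.748*p - 2.1844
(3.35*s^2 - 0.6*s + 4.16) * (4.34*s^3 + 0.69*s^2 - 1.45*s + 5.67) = 14.539*s^5 - 0.2925*s^4 + 12.7829*s^3 + 22.7349*s^2 - 9.434*s + 23.5872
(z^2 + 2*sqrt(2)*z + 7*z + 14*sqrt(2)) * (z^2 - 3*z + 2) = z^4 + 2*sqrt(2)*z^3 + 4*z^3 - 19*z^2 + 8*sqrt(2)*z^2 - 38*sqrt(2)*z + 14*z + 28*sqrt(2)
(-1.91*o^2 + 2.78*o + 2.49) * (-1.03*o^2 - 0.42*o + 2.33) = 1.9673*o^4 - 2.0612*o^3 - 8.1826*o^2 + 5.4316*o + 5.8017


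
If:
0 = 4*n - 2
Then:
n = 1/2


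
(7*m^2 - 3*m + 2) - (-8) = 7*m^2 - 3*m + 10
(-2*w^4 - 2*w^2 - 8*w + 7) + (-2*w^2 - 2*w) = -2*w^4 - 4*w^2 - 10*w + 7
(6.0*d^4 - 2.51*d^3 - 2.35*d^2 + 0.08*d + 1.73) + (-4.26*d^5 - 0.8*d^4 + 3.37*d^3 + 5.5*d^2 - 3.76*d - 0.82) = -4.26*d^5 + 5.2*d^4 + 0.86*d^3 + 3.15*d^2 - 3.68*d + 0.91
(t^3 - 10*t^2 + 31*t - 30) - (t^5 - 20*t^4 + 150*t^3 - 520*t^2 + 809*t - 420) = -t^5 + 20*t^4 - 149*t^3 + 510*t^2 - 778*t + 390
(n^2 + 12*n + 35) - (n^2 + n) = 11*n + 35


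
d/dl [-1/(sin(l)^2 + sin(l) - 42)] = (2*sin(l) + 1)*cos(l)/(sin(l)^2 + sin(l) - 42)^2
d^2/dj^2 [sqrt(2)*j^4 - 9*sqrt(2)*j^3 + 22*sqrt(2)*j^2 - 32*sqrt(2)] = sqrt(2)*(12*j^2 - 54*j + 44)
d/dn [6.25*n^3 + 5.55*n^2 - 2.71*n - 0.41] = 18.75*n^2 + 11.1*n - 2.71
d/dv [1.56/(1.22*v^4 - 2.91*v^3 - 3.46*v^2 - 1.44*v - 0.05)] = (-7.6128*v^3 + 13.6188*v^2 + 10.7952*v + 2.2464)/(-1.22*v^4 + 2.91*v^3 + 3.46*v^2 + 1.44*v + 0.05)^2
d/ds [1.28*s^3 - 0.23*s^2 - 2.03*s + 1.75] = 3.84*s^2 - 0.46*s - 2.03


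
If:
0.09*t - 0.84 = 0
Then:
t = 9.33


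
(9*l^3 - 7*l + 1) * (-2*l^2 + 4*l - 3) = -18*l^5 + 36*l^4 - 13*l^3 - 30*l^2 + 25*l - 3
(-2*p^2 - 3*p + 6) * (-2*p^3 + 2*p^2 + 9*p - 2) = 4*p^5 + 2*p^4 - 36*p^3 - 11*p^2 + 60*p - 12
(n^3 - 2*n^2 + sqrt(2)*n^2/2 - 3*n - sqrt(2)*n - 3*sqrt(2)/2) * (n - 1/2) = n^4 - 5*n^3/2 + sqrt(2)*n^3/2 - 2*n^2 - 5*sqrt(2)*n^2/4 - sqrt(2)*n + 3*n/2 + 3*sqrt(2)/4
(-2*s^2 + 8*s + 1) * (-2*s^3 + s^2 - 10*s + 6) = 4*s^5 - 18*s^4 + 26*s^3 - 91*s^2 + 38*s + 6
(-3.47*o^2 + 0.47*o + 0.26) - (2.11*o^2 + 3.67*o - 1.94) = -5.58*o^2 - 3.2*o + 2.2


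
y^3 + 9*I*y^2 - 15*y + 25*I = (y - I)*(y + 5*I)^2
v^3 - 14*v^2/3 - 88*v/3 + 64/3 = (v - 8)*(v - 2/3)*(v + 4)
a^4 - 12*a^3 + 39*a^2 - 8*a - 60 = (a - 6)*(a - 5)*(a - 2)*(a + 1)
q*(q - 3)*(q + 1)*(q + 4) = q^4 + 2*q^3 - 11*q^2 - 12*q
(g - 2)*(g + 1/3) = g^2 - 5*g/3 - 2/3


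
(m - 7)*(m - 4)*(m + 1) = m^3 - 10*m^2 + 17*m + 28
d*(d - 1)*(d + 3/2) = d^3 + d^2/2 - 3*d/2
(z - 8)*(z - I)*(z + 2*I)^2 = z^4 - 8*z^3 + 3*I*z^3 - 24*I*z^2 + 4*I*z - 32*I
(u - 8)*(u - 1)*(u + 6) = u^3 - 3*u^2 - 46*u + 48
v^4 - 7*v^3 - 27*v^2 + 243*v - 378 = (v - 7)*(v - 3)^2*(v + 6)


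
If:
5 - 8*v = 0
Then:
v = 5/8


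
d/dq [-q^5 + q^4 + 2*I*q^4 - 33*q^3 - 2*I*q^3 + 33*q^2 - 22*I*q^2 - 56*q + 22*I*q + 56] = -5*q^4 + q^3*(4 + 8*I) + q^2*(-99 - 6*I) + q*(66 - 44*I) - 56 + 22*I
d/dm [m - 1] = 1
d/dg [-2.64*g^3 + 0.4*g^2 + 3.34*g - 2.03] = -7.92*g^2 + 0.8*g + 3.34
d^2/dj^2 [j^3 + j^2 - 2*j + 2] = 6*j + 2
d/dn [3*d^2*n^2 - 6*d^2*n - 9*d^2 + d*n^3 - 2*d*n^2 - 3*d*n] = d*(6*d*n - 6*d + 3*n^2 - 4*n - 3)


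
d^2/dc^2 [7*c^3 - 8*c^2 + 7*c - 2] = 42*c - 16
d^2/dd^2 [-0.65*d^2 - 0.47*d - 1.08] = -1.30000000000000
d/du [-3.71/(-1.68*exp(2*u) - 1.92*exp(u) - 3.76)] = (-12.4656*exp(u) - 7.1232)*exp(u)/(1.68*exp(2*u) + 1.92*exp(u) + 3.76)^2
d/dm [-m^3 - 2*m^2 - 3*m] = -3*m^2 - 4*m - 3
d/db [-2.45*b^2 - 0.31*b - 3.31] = -4.9*b - 0.31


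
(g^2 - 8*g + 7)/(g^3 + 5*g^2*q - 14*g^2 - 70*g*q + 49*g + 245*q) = (g - 1)/(g^2 + 5*g*q - 7*g - 35*q)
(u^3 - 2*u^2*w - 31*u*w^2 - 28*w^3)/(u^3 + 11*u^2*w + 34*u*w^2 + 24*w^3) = (u - 7*w)/(u + 6*w)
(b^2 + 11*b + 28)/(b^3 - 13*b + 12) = (b + 7)/(b^2 - 4*b + 3)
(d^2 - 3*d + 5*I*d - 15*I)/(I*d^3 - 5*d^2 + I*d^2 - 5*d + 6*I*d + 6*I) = (-I*d^2 + d*(5 + 3*I) - 15)/(d^3 + d^2*(1 + 5*I) + d*(6 + 5*I) + 6)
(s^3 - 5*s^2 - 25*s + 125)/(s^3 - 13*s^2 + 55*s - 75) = (s + 5)/(s - 3)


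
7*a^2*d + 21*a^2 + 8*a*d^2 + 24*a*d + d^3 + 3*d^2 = (a + d)*(7*a + d)*(d + 3)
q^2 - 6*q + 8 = (q - 4)*(q - 2)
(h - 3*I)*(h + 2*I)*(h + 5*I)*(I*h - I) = I*h^4 - 4*h^3 - I*h^3 + 4*h^2 + 11*I*h^2 - 30*h - 11*I*h + 30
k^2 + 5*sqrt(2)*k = k*(k + 5*sqrt(2))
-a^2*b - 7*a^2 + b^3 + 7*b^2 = (-a + b)*(a + b)*(b + 7)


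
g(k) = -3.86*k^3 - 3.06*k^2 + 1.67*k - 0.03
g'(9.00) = -991.39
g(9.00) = -3046.80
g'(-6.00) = -378.49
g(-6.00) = 713.55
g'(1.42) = -30.37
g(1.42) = -14.88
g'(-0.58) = 1.32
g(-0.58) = -1.27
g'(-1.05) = -4.67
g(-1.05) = -0.69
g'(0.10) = 0.94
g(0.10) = 0.10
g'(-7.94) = -679.78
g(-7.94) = 1725.98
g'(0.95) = -14.59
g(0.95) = -4.51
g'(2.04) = -59.01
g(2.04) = -42.13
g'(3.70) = -179.50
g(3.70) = -231.26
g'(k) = -11.58*k^2 - 6.12*k + 1.67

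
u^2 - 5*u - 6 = (u - 6)*(u + 1)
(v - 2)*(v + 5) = v^2 + 3*v - 10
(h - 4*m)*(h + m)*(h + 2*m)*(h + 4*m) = h^4 + 3*h^3*m - 14*h^2*m^2 - 48*h*m^3 - 32*m^4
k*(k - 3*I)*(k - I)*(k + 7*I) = k^4 + 3*I*k^3 + 25*k^2 - 21*I*k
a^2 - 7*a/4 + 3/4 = (a - 1)*(a - 3/4)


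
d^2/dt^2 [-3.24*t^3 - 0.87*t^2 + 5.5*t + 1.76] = -19.44*t - 1.74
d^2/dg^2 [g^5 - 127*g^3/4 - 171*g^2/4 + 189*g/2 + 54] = 20*g^3 - 381*g/2 - 171/2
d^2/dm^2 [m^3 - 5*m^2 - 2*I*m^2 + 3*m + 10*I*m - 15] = 6*m - 10 - 4*I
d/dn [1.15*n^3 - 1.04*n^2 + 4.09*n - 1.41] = 3.45*n^2 - 2.08*n + 4.09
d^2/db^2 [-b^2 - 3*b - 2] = -2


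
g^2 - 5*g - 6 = (g - 6)*(g + 1)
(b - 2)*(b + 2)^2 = b^3 + 2*b^2 - 4*b - 8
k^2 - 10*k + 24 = (k - 6)*(k - 4)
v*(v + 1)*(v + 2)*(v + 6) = v^4 + 9*v^3 + 20*v^2 + 12*v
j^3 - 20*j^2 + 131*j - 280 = (j - 8)*(j - 7)*(j - 5)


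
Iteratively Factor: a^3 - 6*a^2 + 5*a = (a - 5)*(a^2 - a) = (a - 5)*(a - 1)*(a)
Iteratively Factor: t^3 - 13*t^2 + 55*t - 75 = (t - 5)*(t^2 - 8*t + 15) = (t - 5)*(t - 3)*(t - 5)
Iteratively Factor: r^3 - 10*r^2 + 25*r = (r - 5)*(r^2 - 5*r) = r*(r - 5)*(r - 5)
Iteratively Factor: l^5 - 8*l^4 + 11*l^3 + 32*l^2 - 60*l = (l - 5)*(l^4 - 3*l^3 - 4*l^2 + 12*l) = (l - 5)*(l - 3)*(l^3 - 4*l) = (l - 5)*(l - 3)*(l - 2)*(l^2 + 2*l) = (l - 5)*(l - 3)*(l - 2)*(l + 2)*(l)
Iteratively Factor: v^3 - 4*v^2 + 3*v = (v - 3)*(v^2 - v) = v*(v - 3)*(v - 1)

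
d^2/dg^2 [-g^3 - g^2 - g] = -6*g - 2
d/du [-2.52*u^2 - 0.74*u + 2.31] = -5.04*u - 0.74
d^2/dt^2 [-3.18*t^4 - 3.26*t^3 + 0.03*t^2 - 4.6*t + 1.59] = -38.16*t^2 - 19.56*t + 0.06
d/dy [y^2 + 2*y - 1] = 2*y + 2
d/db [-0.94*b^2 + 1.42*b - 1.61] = 1.42 - 1.88*b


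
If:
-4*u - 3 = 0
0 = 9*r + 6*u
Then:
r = 1/2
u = -3/4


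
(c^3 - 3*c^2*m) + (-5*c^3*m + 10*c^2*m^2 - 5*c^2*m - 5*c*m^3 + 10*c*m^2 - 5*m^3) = -5*c^3*m + c^3 + 10*c^2*m^2 - 8*c^2*m - 5*c*m^3 + 10*c*m^2 - 5*m^3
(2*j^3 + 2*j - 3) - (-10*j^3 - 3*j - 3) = 12*j^3 + 5*j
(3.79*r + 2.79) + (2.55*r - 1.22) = 6.34*r + 1.57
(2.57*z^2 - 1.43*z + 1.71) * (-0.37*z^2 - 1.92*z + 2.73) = -0.9509*z^4 - 4.4053*z^3 + 9.129*z^2 - 7.1871*z + 4.6683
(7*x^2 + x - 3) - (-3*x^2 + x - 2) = 10*x^2 - 1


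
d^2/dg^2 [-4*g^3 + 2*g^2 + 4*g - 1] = 4 - 24*g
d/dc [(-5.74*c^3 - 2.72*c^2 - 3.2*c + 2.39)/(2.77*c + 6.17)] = (-31.7996*c^3 - 113.7818*c^2 - 33.5648*c - 26.3643)/(7.6729*c^2 + 34.1818*c + 38.0689)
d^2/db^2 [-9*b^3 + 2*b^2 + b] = 4 - 54*b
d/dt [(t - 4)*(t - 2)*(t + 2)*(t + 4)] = 4*t*(t^2 - 10)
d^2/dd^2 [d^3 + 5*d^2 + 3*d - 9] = 6*d + 10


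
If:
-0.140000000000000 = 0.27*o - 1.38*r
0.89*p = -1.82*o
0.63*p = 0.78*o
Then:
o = 0.00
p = 0.00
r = 0.10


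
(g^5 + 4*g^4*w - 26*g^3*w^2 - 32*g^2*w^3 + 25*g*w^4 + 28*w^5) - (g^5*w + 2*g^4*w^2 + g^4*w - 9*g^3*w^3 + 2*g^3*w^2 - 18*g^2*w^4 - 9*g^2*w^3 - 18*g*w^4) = -g^5*w + g^5 - 2*g^4*w^2 + 3*g^4*w + 9*g^3*w^3 - 28*g^3*w^2 + 18*g^2*w^4 - 23*g^2*w^3 + 43*g*w^4 + 28*w^5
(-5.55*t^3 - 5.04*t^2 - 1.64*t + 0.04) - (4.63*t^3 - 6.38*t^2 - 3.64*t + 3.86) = -10.18*t^3 + 1.34*t^2 + 2.0*t - 3.82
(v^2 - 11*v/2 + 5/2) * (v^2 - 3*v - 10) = v^4 - 17*v^3/2 + 9*v^2 + 95*v/2 - 25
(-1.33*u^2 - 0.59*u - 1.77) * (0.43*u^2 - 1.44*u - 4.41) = -0.5719*u^4 + 1.6615*u^3 + 5.9538*u^2 + 5.1507*u + 7.8057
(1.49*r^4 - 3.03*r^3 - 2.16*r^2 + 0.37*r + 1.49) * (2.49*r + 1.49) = 3.7101*r^5 - 5.3246*r^4 - 9.8931*r^3 - 2.2971*r^2 + 4.2614*r + 2.2201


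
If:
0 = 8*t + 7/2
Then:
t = -7/16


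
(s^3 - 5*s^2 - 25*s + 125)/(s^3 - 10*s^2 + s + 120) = (s^2 - 25)/(s^2 - 5*s - 24)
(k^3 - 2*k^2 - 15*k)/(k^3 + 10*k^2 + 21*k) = (k - 5)/(k + 7)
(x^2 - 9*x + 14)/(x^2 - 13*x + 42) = (x - 2)/(x - 6)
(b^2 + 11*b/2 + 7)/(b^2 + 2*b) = (b + 7/2)/b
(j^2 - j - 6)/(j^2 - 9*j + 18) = (j + 2)/(j - 6)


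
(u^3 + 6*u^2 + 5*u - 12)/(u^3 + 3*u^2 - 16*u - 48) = (u - 1)/(u - 4)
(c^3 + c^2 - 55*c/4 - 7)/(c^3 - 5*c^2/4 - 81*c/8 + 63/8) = 2*(2*c^2 + 9*c + 4)/(4*c^2 + 9*c - 9)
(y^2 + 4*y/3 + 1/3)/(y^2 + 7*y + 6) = (y + 1/3)/(y + 6)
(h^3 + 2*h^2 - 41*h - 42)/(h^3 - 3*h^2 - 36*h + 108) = (h^2 + 8*h + 7)/(h^2 + 3*h - 18)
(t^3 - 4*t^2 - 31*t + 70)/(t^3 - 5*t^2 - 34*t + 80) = (t - 7)/(t - 8)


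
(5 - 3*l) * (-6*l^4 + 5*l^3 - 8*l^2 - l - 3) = 18*l^5 - 45*l^4 + 49*l^3 - 37*l^2 + 4*l - 15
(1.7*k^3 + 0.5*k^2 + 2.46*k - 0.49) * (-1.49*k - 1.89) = -2.533*k^4 - 3.958*k^3 - 4.6104*k^2 - 3.9193*k + 0.9261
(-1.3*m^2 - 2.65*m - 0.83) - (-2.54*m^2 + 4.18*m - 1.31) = 1.24*m^2 - 6.83*m + 0.48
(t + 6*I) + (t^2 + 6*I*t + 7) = t^2 + t + 6*I*t + 7 + 6*I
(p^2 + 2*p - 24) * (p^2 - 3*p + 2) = p^4 - p^3 - 28*p^2 + 76*p - 48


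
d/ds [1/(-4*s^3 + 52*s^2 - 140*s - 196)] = (3*s^2 - 26*s + 35)/(4*(s^3 - 13*s^2 + 35*s + 49)^2)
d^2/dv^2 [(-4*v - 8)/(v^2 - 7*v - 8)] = 8*((v + 2)*(2*v - 7)^2 + (3*v - 5)*(-v^2 + 7*v + 8))/(-v^2 + 7*v + 8)^3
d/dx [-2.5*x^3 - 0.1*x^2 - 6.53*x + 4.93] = -7.5*x^2 - 0.2*x - 6.53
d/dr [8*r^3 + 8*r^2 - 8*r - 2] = 24*r^2 + 16*r - 8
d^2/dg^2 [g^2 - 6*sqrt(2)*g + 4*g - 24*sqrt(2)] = 2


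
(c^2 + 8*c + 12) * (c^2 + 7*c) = c^4 + 15*c^3 + 68*c^2 + 84*c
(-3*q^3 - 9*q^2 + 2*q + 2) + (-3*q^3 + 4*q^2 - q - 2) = -6*q^3 - 5*q^2 + q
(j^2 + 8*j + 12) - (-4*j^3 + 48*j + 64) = 4*j^3 + j^2 - 40*j - 52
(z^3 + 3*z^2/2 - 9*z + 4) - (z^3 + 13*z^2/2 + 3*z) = -5*z^2 - 12*z + 4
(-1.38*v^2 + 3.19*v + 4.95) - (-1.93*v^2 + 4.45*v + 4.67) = 0.55*v^2 - 1.26*v + 0.28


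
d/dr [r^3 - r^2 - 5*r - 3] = 3*r^2 - 2*r - 5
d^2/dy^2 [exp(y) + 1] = exp(y)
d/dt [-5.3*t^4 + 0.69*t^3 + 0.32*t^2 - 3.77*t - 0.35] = -21.2*t^3 + 2.07*t^2 + 0.64*t - 3.77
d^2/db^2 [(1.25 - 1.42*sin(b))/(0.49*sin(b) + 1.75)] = 0.186588921282799*(-1.517775*sin(b)^2 + 5.420625*sin(b) + 3.03555)/(0.28*sin(b) + 1.0)^3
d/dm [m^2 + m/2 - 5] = 2*m + 1/2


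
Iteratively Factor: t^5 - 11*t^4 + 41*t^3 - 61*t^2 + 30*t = (t - 3)*(t^4 - 8*t^3 + 17*t^2 - 10*t) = (t - 3)*(t - 2)*(t^3 - 6*t^2 + 5*t) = (t - 5)*(t - 3)*(t - 2)*(t^2 - t) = t*(t - 5)*(t - 3)*(t - 2)*(t - 1)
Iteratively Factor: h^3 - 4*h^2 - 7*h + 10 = (h + 2)*(h^2 - 6*h + 5) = (h - 5)*(h + 2)*(h - 1)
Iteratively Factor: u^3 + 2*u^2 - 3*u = (u)*(u^2 + 2*u - 3) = u*(u - 1)*(u + 3)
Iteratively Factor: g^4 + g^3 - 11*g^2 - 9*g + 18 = (g + 2)*(g^3 - g^2 - 9*g + 9) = (g - 1)*(g + 2)*(g^2 - 9) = (g - 1)*(g + 2)*(g + 3)*(g - 3)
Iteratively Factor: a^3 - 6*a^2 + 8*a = (a)*(a^2 - 6*a + 8) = a*(a - 2)*(a - 4)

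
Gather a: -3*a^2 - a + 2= -3*a^2 - a + 2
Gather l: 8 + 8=16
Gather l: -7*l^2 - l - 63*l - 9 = -7*l^2 - 64*l - 9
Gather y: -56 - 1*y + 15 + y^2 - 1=y^2 - y - 42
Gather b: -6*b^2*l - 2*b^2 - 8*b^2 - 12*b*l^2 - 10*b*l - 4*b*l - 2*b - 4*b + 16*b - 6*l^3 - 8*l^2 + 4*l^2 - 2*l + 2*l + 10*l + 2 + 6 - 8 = b^2*(-6*l - 10) + b*(-12*l^2 - 14*l + 10) - 6*l^3 - 4*l^2 + 10*l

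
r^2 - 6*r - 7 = (r - 7)*(r + 1)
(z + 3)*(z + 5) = z^2 + 8*z + 15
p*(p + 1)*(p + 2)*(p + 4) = p^4 + 7*p^3 + 14*p^2 + 8*p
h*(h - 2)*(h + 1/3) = h^3 - 5*h^2/3 - 2*h/3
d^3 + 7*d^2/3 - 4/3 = (d - 2/3)*(d + 1)*(d + 2)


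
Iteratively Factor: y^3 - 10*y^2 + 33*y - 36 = (y - 3)*(y^2 - 7*y + 12) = (y - 4)*(y - 3)*(y - 3)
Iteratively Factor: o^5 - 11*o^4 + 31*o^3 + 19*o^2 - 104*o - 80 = (o - 4)*(o^4 - 7*o^3 + 3*o^2 + 31*o + 20) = (o - 4)*(o + 1)*(o^3 - 8*o^2 + 11*o + 20) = (o - 4)*(o + 1)^2*(o^2 - 9*o + 20) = (o - 5)*(o - 4)*(o + 1)^2*(o - 4)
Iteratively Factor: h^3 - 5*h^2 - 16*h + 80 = (h + 4)*(h^2 - 9*h + 20) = (h - 4)*(h + 4)*(h - 5)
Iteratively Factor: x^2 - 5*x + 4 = (x - 1)*(x - 4)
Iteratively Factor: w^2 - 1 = (w - 1)*(w + 1)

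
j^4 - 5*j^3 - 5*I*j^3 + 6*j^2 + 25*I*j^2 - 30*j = j*(j - 5)*(j - 6*I)*(j + I)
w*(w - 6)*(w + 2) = w^3 - 4*w^2 - 12*w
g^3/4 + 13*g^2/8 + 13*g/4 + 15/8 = (g/4 + 1/4)*(g + 5/2)*(g + 3)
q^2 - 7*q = q*(q - 7)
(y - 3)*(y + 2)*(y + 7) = y^3 + 6*y^2 - 13*y - 42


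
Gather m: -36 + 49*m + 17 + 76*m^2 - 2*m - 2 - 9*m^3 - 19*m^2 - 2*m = -9*m^3 + 57*m^2 + 45*m - 21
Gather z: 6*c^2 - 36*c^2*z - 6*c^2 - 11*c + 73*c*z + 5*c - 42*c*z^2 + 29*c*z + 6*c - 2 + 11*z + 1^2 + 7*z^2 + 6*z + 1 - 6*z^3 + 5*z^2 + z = -6*z^3 + z^2*(12 - 42*c) + z*(-36*c^2 + 102*c + 18)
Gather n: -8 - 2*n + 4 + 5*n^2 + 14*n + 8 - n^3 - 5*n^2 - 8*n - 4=-n^3 + 4*n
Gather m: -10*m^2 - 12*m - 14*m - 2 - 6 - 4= -10*m^2 - 26*m - 12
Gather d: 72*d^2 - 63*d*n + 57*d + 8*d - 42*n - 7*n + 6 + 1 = 72*d^2 + d*(65 - 63*n) - 49*n + 7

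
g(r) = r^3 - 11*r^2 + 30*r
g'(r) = 3*r^2 - 22*r + 30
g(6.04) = 0.25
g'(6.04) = 6.56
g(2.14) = 23.62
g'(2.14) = -3.34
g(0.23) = 6.33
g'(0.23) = 25.10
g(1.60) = 23.94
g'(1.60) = 2.48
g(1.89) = 24.16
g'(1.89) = -0.86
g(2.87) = 19.13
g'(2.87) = -8.43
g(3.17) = 16.42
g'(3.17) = -9.59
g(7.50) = 28.12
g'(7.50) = 33.75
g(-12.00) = -3672.00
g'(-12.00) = 726.00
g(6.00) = 0.00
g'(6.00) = 6.00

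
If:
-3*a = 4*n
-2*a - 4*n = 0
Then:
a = 0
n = 0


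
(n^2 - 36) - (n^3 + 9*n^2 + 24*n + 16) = -n^3 - 8*n^2 - 24*n - 52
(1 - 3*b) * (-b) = 3*b^2 - b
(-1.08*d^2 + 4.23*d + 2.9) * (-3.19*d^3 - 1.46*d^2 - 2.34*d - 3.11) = 3.4452*d^5 - 11.9169*d^4 - 12.8996*d^3 - 10.7734*d^2 - 19.9413*d - 9.019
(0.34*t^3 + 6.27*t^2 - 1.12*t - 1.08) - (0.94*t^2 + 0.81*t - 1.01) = 0.34*t^3 + 5.33*t^2 - 1.93*t - 0.0700000000000001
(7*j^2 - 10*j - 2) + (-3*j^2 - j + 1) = 4*j^2 - 11*j - 1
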